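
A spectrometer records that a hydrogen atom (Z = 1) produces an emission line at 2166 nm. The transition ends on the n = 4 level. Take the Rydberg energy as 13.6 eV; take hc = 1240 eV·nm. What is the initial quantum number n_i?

The photon energy is ΔE = hc/λ = 1240 / 2166 = 0.5725 eV.
With Z = 1, ΔE = 13.60 × (1/n_f² − 1/n_i²), so 1/n_f² − 1/n_i² = 0.04209.
With n_f = 4: 1/n_i² = 1/16 − 0.04209 = 0.02041, so n_i ≈ 7.00.

n_i = 7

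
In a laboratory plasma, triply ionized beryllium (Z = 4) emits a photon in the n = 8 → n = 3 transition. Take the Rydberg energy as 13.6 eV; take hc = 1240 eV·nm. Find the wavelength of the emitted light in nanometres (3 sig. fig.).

59.7 nm

For Z = 4 the level energies scale as Z², so the effective Rydberg energy is 13.6 × 16 = 217.6 eV.
ΔE = 217.6 × (1/3² − 1/8²) = 217.6 × 0.09549 = 20.78 eV.
λ = hc/ΔE = 1240 / 20.78 = 59.7 nm.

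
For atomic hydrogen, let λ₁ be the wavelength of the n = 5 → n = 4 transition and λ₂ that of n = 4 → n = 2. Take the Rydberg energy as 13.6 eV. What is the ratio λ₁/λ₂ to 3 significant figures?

8.33

λ ∝ 1/ΔE ∝ 1/(1/n_f² − 1/n_i²), and the Z² and hc factors cancel in the ratio.
λ₁/λ₂ = (1/2² − 1/4²)/(1/4² − 1/5²) = 0.1875/0.02250 = 8.33.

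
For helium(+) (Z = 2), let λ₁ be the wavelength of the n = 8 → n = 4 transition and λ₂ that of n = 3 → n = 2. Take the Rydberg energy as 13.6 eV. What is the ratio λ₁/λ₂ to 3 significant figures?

λ ∝ 1/ΔE ∝ 1/(1/n_f² − 1/n_i²), and the Z² and hc factors cancel in the ratio.
λ₁/λ₂ = (1/2² − 1/3²)/(1/4² − 1/8²) = 0.1389/0.04688 = 2.96.

2.96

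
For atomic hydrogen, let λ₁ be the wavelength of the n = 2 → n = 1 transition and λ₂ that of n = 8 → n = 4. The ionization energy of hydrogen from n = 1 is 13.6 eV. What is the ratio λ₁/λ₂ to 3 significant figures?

λ ∝ 1/ΔE ∝ 1/(1/n_f² − 1/n_i²), and the Z² and hc factors cancel in the ratio.
λ₁/λ₂ = (1/4² − 1/8²)/(1/1² − 1/2²) = 0.04688/0.7500 = 0.0625.

0.0625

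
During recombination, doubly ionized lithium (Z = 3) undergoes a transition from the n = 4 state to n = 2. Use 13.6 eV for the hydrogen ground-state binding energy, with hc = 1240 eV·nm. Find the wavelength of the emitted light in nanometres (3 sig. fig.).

54.0 nm

For Z = 3 the level energies scale as Z², so the effective Rydberg energy is 13.6 × 9 = 122.4 eV.
ΔE = 122.4 × (1/2² − 1/4²) = 122.4 × 0.1875 = 22.95 eV.
λ = hc/ΔE = 1240 / 22.95 = 54.0 nm.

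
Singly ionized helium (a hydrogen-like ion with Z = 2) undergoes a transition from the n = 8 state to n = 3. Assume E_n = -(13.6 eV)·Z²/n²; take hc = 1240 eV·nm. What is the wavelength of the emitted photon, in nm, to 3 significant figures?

For Z = 2 the level energies scale as Z², so the effective Rydberg energy is 13.6 × 4 = 54.40 eV.
ΔE = 54.40 × (1/3² − 1/8²) = 54.40 × 0.09549 = 5.194 eV.
λ = hc/ΔE = 1240 / 5.194 = 239 nm.

239 nm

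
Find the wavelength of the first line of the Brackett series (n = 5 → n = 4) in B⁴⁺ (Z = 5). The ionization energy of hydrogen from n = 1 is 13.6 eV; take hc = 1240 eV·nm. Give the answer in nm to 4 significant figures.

The Brackett series terminates on n_f = 4; the first line has n_i = 4+1 = 5.
ΔE = 340.0 × (1/4² − 1/5²) = 7.650 eV.
λ = 1240 / 7.650 = 162.1 nm.

162.1 nm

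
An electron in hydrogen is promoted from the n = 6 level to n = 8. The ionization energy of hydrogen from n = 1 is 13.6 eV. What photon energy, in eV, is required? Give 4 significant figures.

0.1653 eV

E_8 = −13.60/64 = −0.2125 eV and E_6 = −13.60/36 = −0.3778 eV.
The photon energy is |E_8 − E_6| = 0.1653 eV.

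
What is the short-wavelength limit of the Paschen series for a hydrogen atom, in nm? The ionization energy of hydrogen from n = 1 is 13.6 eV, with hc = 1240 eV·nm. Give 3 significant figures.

The Paschen series has lower level n_f = 3; the series limit corresponds to n_i → ∞.
ΔE_max = 13.6 × 1 / 3² = 1.511 eV.
λ_min = 1240 / 1.511 = 821 nm.

821 nm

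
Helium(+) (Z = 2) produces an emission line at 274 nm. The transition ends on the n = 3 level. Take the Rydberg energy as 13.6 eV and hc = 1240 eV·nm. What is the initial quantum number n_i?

The photon energy is ΔE = hc/λ = 1240 / 274 = 4.526 eV.
With Z = 2, ΔE = 54.40 × (1/n_f² − 1/n_i²), so 1/n_f² − 1/n_i² = 0.08319.
With n_f = 3: 1/n_i² = 1/9 − 0.08319 = 0.02792, so n_i ≈ 5.98.

n_i = 6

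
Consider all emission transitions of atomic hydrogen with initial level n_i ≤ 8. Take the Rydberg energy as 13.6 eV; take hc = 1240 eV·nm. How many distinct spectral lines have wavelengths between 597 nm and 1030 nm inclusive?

3

Enumerate all n_i → n_f pairs with 1 ≤ n_f < n_i ≤ 8 and compute λ = 1240 / [13.6·1·(1/n_f² − 1/n_i²)].
Lines falling in [597, 1030] nm: 3→2 (656.5 nm), 8→3 (954.9 nm), 7→3 (1005 nm).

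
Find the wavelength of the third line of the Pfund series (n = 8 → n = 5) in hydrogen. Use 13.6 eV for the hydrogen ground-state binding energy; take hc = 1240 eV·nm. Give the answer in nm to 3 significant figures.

3740 nm

The Pfund series terminates on n_f = 5; the third line has n_i = 5+3 = 8.
ΔE = 13.60 × (1/5² − 1/8²) = 0.3315 eV.
λ = 1240 / 0.3315 = 3740 nm.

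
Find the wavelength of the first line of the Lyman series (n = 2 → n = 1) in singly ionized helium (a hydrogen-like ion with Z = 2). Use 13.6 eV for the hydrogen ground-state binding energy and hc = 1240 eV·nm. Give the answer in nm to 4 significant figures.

The Lyman series terminates on n_f = 1; the first line has n_i = 1+1 = 2.
ΔE = 54.40 × (1/1² − 1/2²) = 40.80 eV.
λ = 1240 / 40.80 = 30.39 nm.

30.39 nm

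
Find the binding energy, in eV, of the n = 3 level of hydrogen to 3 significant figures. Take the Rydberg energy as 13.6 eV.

1.51 eV

E_3 = −13.60/9 = −1.51 eV, so ionization (to E = 0) requires 1.51 eV.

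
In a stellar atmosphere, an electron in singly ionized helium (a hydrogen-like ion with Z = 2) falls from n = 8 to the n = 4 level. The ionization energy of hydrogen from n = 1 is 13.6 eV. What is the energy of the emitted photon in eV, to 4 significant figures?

2.550 eV

The Bohr energies scale as Z², so for Z = 2: E_n = −54.40/n² eV.
E_8 = −54.40/64 = −0.8500 eV and E_4 = −54.40/16 = −3.400 eV.
The photon energy is |E_8 − E_4| = 2.550 eV.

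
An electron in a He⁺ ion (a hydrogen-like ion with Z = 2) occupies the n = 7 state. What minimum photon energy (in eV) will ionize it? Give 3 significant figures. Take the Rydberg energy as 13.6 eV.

E_n = −13.6 Z²/n² = −54.40/n² eV for Z = 2.
E_7 = −54.40/49 = −1.11 eV, so ionization (to E = 0) requires 1.11 eV.

1.11 eV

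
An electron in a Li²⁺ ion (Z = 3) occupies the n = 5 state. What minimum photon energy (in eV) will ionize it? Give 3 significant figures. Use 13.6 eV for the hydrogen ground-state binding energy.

E_n = −13.6 Z²/n² = −122.4/n² eV for Z = 3.
E_5 = −122.4/25 = −4.90 eV, so ionization (to E = 0) requires 4.90 eV.

4.90 eV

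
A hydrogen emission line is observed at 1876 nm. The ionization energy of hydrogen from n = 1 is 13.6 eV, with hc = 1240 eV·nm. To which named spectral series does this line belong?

ΔE = 1240/1876 = 0.6610 eV.
This matches 13.6 × (1/3² − 1/4²), so n_f = 3: the Paschen series.

Paschen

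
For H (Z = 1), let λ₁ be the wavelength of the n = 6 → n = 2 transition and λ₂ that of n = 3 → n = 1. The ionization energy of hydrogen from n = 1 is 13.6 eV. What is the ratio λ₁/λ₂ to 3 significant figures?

λ ∝ 1/ΔE ∝ 1/(1/n_f² − 1/n_i²), and the Z² and hc factors cancel in the ratio.
λ₁/λ₂ = (1/1² − 1/3²)/(1/2² − 1/6²) = 0.8889/0.2222 = 4.00.

4.00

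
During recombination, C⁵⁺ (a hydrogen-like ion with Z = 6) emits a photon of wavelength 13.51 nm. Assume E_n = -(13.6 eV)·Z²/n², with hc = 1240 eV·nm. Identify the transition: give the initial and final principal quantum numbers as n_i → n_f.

The photon energy is ΔE = hc/λ = 1240 / 13.51 = 91.78 eV.
With Z = 6, ΔE = 489.6 × (1/n_f² − 1/n_i²), so 1/n_f² − 1/n_i² = 0.1875.
Trying n_f = 2 gives 1/n_i² = 0.06253, i.e. n_i ≈ 4; this pair matches.

n_i = 4, n_f = 2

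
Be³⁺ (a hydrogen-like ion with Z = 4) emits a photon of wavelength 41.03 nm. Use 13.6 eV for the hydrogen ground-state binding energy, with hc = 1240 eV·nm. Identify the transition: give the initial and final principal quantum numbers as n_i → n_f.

The photon energy is ΔE = hc/λ = 1240 / 41.03 = 30.22 eV.
With Z = 4, ΔE = 217.6 × (1/n_f² − 1/n_i²), so 1/n_f² − 1/n_i² = 0.1389.
Trying n_f = 2 gives 1/n_i² = 0.1111, i.e. n_i ≈ 3; this pair matches.

n_i = 3, n_f = 2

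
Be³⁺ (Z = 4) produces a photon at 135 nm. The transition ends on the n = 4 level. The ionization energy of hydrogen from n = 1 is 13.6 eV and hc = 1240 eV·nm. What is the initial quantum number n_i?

n_i = 7

The photon energy is ΔE = hc/λ = 1240 / 135 = 9.185 eV.
With Z = 4, ΔE = 217.6 × (1/n_f² − 1/n_i²), so 1/n_f² − 1/n_i² = 0.04221.
With n_f = 4: 1/n_i² = 1/16 − 0.04221 = 0.02029, so n_i ≈ 7.02.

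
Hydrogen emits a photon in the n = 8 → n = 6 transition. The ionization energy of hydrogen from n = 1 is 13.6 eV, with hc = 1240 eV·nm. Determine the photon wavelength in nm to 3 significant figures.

7500 nm

ΔE = 13.60 × (1/6² − 1/8²) = 13.60 × 0.01215 = 0.1653 eV.
λ = hc/ΔE = 1240 / 0.1653 = 7500 nm.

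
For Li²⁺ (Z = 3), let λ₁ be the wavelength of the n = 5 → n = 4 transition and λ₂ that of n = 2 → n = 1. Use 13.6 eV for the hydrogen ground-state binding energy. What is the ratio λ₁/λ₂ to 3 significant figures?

33.3

λ ∝ 1/ΔE ∝ 1/(1/n_f² − 1/n_i²), and the Z² and hc factors cancel in the ratio.
λ₁/λ₂ = (1/1² − 1/2²)/(1/4² − 1/5²) = 0.7500/0.02250 = 33.3.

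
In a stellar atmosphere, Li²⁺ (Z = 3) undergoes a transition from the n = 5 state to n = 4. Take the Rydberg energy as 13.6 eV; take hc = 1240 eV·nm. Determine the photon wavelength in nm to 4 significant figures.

For Z = 3 the level energies scale as Z², so the effective Rydberg energy is 13.6 × 9 = 122.4 eV.
ΔE = 122.4 × (1/4² − 1/5²) = 122.4 × 0.02250 = 2.754 eV.
λ = hc/ΔE = 1240 / 2.754 = 450.3 nm.

450.3 nm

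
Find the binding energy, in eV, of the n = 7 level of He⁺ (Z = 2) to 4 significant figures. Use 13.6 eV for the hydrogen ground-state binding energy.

E_n = −13.6 Z²/n² = −54.40/n² eV for Z = 2.
E_7 = −54.40/49 = −1.110 eV, so ionization (to E = 0) requires 1.110 eV.

1.110 eV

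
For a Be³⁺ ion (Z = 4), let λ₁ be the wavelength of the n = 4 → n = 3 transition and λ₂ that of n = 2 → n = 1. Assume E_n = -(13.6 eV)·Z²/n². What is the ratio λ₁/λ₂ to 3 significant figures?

λ ∝ 1/ΔE ∝ 1/(1/n_f² − 1/n_i²), and the Z² and hc factors cancel in the ratio.
λ₁/λ₂ = (1/1² − 1/2²)/(1/3² − 1/4²) = 0.7500/0.04861 = 15.4.

15.4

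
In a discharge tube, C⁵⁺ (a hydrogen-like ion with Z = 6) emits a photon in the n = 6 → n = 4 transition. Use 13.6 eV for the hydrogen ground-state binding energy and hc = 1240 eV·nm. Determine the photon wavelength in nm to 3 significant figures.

72.9 nm

For Z = 6 the level energies scale as Z², so the effective Rydberg energy is 13.6 × 36 = 489.6 eV.
ΔE = 489.6 × (1/4² − 1/6²) = 489.6 × 0.03472 = 17.00 eV.
λ = hc/ΔE = 1240 / 17.00 = 72.9 nm.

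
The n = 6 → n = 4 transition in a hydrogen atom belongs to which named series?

The series is set by the lower level: n_f = 4 is the Brackett series.

Brackett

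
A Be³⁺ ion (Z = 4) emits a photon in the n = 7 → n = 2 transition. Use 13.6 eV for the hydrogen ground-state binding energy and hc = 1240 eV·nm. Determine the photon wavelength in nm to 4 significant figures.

For Z = 4 the level energies scale as Z², so the effective Rydberg energy is 13.6 × 16 = 217.6 eV.
ΔE = 217.6 × (1/2² − 1/7²) = 217.6 × 0.2296 = 49.96 eV.
λ = hc/ΔE = 1240 / 49.96 = 24.82 nm.

24.82 nm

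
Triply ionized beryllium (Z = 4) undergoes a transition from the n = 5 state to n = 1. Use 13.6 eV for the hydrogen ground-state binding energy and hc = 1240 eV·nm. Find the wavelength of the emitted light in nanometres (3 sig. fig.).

For Z = 4 the level energies scale as Z², so the effective Rydberg energy is 13.6 × 16 = 217.6 eV.
ΔE = 217.6 × (1/1² − 1/5²) = 217.6 × 0.9600 = 208.9 eV.
λ = hc/ΔE = 1240 / 208.9 = 5.94 nm.

5.94 nm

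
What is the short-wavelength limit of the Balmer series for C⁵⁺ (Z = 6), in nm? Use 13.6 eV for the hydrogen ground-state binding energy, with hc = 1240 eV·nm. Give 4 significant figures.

10.13 nm

The Balmer series has lower level n_f = 2; the series limit corresponds to n_i → ∞.
ΔE_max = 13.6 × 36 / 2² = 122.4 eV.
λ_min = 1240 / 122.4 = 10.13 nm.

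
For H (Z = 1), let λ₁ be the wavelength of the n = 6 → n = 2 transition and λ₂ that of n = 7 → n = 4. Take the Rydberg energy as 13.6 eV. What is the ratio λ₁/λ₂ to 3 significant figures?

0.189

λ ∝ 1/ΔE ∝ 1/(1/n_f² − 1/n_i²), and the Z² and hc factors cancel in the ratio.
λ₁/λ₂ = (1/4² − 1/7²)/(1/2² − 1/6²) = 0.04209/0.2222 = 0.189.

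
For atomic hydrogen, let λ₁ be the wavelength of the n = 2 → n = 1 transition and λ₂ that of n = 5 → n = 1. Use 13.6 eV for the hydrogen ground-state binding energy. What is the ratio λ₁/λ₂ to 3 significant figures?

1.28

λ ∝ 1/ΔE ∝ 1/(1/n_f² − 1/n_i²), and the Z² and hc factors cancel in the ratio.
λ₁/λ₂ = (1/1² − 1/5²)/(1/1² − 1/2²) = 0.9600/0.7500 = 1.28.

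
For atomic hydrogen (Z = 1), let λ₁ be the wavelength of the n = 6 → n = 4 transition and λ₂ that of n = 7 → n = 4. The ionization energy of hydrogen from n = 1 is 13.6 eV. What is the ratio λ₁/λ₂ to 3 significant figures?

λ ∝ 1/ΔE ∝ 1/(1/n_f² − 1/n_i²), and the Z² and hc factors cancel in the ratio.
λ₁/λ₂ = (1/4² − 1/7²)/(1/4² − 1/6²) = 0.04209/0.03472 = 1.21.

1.21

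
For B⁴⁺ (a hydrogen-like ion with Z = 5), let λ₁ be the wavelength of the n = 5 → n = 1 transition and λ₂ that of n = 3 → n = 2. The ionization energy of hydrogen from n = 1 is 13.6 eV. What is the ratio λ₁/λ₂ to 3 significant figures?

λ ∝ 1/ΔE ∝ 1/(1/n_f² − 1/n_i²), and the Z² and hc factors cancel in the ratio.
λ₁/λ₂ = (1/2² − 1/3²)/(1/1² − 1/5²) = 0.1389/0.9600 = 0.145.

0.145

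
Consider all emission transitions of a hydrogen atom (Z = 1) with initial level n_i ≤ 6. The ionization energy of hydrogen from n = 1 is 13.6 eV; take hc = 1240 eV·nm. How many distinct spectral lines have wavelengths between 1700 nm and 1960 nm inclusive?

1

Enumerate all n_i → n_f pairs with 1 ≤ n_f < n_i ≤ 6 and compute λ = 1240 / [13.6·1·(1/n_f² − 1/n_i²)].
Lines falling in [1700, 1960] nm: 4→3 (1876 nm).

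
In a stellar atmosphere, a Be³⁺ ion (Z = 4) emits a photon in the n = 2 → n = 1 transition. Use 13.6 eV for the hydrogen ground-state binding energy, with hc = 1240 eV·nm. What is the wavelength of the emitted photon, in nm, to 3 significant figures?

7.60 nm

For Z = 4 the level energies scale as Z², so the effective Rydberg energy is 13.6 × 16 = 217.6 eV.
ΔE = 217.6 × (1/1² − 1/2²) = 217.6 × 0.7500 = 163.2 eV.
λ = hc/ΔE = 1240 / 163.2 = 7.60 nm.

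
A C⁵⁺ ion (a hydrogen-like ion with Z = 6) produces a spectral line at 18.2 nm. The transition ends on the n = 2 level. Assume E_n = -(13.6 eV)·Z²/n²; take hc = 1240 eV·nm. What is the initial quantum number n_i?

The photon energy is ΔE = hc/λ = 1240 / 18.2 = 68.13 eV.
With Z = 6, ΔE = 489.6 × (1/n_f² − 1/n_i²), so 1/n_f² − 1/n_i² = 0.1392.
With n_f = 2: 1/n_i² = 1/4 − 0.1392 = 0.1108, so n_i ≈ 3.00.

n_i = 3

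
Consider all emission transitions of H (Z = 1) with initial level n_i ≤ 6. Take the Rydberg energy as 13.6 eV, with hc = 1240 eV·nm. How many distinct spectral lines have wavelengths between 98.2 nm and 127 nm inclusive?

Enumerate all n_i → n_f pairs with 1 ≤ n_f < n_i ≤ 6 and compute λ = 1240 / [13.6·1·(1/n_f² − 1/n_i²)].
Lines falling in [98.2, 127] nm: 3→1 (102.6 nm), 2→1 (121.6 nm).

2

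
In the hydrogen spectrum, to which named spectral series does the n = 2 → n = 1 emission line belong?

Lyman

The series is set by the lower level: n_f = 1 is the Lyman series.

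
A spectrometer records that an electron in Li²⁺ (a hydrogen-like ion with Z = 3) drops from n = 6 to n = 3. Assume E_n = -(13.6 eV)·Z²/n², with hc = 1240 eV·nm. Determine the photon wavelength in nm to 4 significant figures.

For Z = 3 the level energies scale as Z², so the effective Rydberg energy is 13.6 × 9 = 122.4 eV.
ΔE = 122.4 × (1/3² − 1/6²) = 122.4 × 0.08333 = 10.20 eV.
λ = hc/ΔE = 1240 / 10.20 = 121.6 nm.

121.6 nm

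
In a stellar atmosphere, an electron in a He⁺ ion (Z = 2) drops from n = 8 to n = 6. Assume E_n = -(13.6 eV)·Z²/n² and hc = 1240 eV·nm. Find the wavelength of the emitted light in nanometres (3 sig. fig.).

For Z = 2 the level energies scale as Z², so the effective Rydberg energy is 13.6 × 4 = 54.40 eV.
ΔE = 54.40 × (1/6² − 1/8²) = 54.40 × 0.01215 = 0.6611 eV.
λ = hc/ΔE = 1240 / 0.6611 = 1880 nm.

1880 nm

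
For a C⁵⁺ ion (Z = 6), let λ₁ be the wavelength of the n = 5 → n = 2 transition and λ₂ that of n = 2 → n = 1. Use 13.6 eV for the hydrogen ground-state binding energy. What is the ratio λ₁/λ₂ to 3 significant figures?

3.57

λ ∝ 1/ΔE ∝ 1/(1/n_f² − 1/n_i²), and the Z² and hc factors cancel in the ratio.
λ₁/λ₂ = (1/1² − 1/2²)/(1/2² − 1/5²) = 0.7500/0.2100 = 3.57.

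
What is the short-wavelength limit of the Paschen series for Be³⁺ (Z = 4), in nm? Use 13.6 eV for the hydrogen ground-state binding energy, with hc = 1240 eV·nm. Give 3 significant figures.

51.3 nm

The Paschen series has lower level n_f = 3; the series limit corresponds to n_i → ∞.
ΔE_max = 13.6 × 16 / 3² = 24.18 eV.
λ_min = 1240 / 24.18 = 51.3 nm.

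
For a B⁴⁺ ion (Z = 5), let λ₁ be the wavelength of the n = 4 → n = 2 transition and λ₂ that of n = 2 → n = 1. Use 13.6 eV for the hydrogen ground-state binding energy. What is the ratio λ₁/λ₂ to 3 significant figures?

4.00

λ ∝ 1/ΔE ∝ 1/(1/n_f² − 1/n_i²), and the Z² and hc factors cancel in the ratio.
λ₁/λ₂ = (1/1² − 1/2²)/(1/2² − 1/4²) = 0.7500/0.1875 = 4.00.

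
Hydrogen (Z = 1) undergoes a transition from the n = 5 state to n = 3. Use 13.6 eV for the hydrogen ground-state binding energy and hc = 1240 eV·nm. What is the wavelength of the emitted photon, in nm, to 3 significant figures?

ΔE = 13.60 × (1/3² − 1/5²) = 13.60 × 0.07111 = 0.9671 eV.
λ = hc/ΔE = 1240 / 0.9671 = 1280 nm.
This line belongs to the Paschen series.

1280 nm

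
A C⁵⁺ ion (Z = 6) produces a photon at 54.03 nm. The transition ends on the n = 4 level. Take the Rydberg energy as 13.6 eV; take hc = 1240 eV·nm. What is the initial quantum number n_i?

n_i = 8

The photon energy is ΔE = hc/λ = 1240 / 54.03 = 22.95 eV.
With Z = 6, ΔE = 489.6 × (1/n_f² − 1/n_i²), so 1/n_f² − 1/n_i² = 0.04688.
With n_f = 4: 1/n_i² = 1/16 − 0.04688 = 0.01562, so n_i ≈ 8.00.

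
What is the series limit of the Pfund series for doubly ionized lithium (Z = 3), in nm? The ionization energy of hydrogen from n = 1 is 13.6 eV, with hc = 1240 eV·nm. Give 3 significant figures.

The Pfund series has lower level n_f = 5; the series limit corresponds to n_i → ∞.
ΔE_max = 13.6 × 9 / 5² = 4.896 eV.
λ_min = 1240 / 4.896 = 253 nm.

253 nm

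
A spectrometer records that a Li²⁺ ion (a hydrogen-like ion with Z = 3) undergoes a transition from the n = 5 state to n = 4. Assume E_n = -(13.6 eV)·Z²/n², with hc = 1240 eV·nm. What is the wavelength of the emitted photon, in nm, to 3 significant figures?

450 nm

For Z = 3 the level energies scale as Z², so the effective Rydberg energy is 13.6 × 9 = 122.4 eV.
ΔE = 122.4 × (1/4² − 1/5²) = 122.4 × 0.02250 = 2.754 eV.
λ = hc/ΔE = 1240 / 2.754 = 450 nm.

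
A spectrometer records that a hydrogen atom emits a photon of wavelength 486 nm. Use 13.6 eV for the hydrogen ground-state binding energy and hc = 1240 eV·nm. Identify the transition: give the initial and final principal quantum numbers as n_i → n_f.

The photon energy is ΔE = hc/λ = 1240 / 486 = 2.551 eV.
With Z = 1, ΔE = 13.60 × (1/n_f² − 1/n_i²), so 1/n_f² − 1/n_i² = 0.1876.
Trying n_f = 2 gives 1/n_i² = 0.06239, i.e. n_i ≈ 4; this pair matches.

n_i = 4, n_f = 2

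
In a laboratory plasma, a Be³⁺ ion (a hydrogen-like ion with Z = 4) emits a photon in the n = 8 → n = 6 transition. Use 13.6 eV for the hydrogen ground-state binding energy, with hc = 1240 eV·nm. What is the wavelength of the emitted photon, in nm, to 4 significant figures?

468.9 nm

For Z = 4 the level energies scale as Z², so the effective Rydberg energy is 13.6 × 16 = 217.6 eV.
ΔE = 217.6 × (1/6² − 1/8²) = 217.6 × 0.01215 = 2.644 eV.
λ = hc/ΔE = 1240 / 2.644 = 468.9 nm.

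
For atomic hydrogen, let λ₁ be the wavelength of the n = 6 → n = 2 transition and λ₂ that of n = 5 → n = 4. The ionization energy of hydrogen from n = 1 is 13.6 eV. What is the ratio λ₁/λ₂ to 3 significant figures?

0.101

λ ∝ 1/ΔE ∝ 1/(1/n_f² − 1/n_i²), and the Z² and hc factors cancel in the ratio.
λ₁/λ₂ = (1/4² − 1/5²)/(1/2² − 1/6²) = 0.02250/0.2222 = 0.101.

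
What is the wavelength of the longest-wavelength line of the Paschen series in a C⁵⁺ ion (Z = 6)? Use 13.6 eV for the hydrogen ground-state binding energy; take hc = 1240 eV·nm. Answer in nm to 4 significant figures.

52.10 nm

The Paschen series terminates on n_f = 3; the first line has n_i = 3+1 = 4.
ΔE = 489.6 × (1/3² − 1/4²) = 23.80 eV.
λ = 1240 / 23.80 = 52.10 nm.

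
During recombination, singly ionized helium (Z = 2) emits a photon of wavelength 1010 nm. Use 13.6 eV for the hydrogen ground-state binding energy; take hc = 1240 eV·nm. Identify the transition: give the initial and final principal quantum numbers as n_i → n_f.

The photon energy is ΔE = hc/λ = 1240 / 1010 = 1.228 eV.
With Z = 2, ΔE = 54.40 × (1/n_f² − 1/n_i²), so 1/n_f² − 1/n_i² = 0.02257.
Trying n_f = 4 gives 1/n_i² = 0.03993, i.e. n_i ≈ 5; this pair matches.

n_i = 5, n_f = 4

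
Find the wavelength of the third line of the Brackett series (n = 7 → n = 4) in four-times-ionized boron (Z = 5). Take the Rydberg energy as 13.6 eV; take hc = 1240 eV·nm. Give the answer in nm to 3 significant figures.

86.6 nm

The Brackett series terminates on n_f = 4; the third line has n_i = 4+3 = 7.
ΔE = 340.0 × (1/4² − 1/7²) = 14.31 eV.
λ = 1240 / 14.31 = 86.6 nm.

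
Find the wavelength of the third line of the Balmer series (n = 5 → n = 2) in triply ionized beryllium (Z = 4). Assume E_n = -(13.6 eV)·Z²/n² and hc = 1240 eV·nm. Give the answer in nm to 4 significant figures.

27.14 nm

The Balmer series terminates on n_f = 2; the third line has n_i = 2+3 = 5.
ΔE = 217.6 × (1/2² − 1/5²) = 45.70 eV.
λ = 1240 / 45.70 = 27.14 nm.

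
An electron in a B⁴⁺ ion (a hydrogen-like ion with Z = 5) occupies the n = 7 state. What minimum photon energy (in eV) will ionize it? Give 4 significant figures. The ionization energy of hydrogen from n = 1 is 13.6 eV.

E_n = −13.6 Z²/n² = −340.0/n² eV for Z = 5.
E_7 = −340.0/49 = −6.939 eV, so ionization (to E = 0) requires 6.939 eV.

6.939 eV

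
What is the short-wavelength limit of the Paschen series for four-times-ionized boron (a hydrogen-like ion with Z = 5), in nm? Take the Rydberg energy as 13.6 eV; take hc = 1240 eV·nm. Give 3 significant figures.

The Paschen series has lower level n_f = 3; the series limit corresponds to n_i → ∞.
ΔE_max = 13.6 × 25 / 3² = 37.78 eV.
λ_min = 1240 / 37.78 = 32.8 nm.

32.8 nm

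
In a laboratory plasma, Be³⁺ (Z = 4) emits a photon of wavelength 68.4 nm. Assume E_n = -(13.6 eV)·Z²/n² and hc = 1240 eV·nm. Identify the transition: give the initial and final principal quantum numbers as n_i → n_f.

n_i = 6, n_f = 3

The photon energy is ΔE = hc/λ = 1240 / 68.4 = 18.13 eV.
With Z = 4, ΔE = 217.6 × (1/n_f² − 1/n_i²), so 1/n_f² − 1/n_i² = 0.08331.
Trying n_f = 3 gives 1/n_i² = 0.02780, i.e. n_i ≈ 6; this pair matches.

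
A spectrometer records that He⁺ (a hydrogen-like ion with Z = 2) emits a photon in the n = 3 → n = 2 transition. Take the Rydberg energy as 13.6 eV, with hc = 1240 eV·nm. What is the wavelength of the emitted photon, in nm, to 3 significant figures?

164 nm

For Z = 2 the level energies scale as Z², so the effective Rydberg energy is 13.6 × 4 = 54.40 eV.
ΔE = 54.40 × (1/2² − 1/3²) = 54.40 × 0.1389 = 7.556 eV.
λ = hc/ΔE = 1240 / 7.556 = 164 nm.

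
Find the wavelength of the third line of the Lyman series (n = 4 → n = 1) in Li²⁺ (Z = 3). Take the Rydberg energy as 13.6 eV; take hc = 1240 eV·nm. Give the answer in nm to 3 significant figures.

10.8 nm

The Lyman series terminates on n_f = 1; the third line has n_i = 1+3 = 4.
ΔE = 122.4 × (1/1² − 1/4²) = 114.8 eV.
λ = 1240 / 114.8 = 10.8 nm.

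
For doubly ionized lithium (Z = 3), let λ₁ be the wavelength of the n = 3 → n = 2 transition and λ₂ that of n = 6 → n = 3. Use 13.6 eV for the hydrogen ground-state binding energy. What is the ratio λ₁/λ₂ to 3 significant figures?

0.600

λ ∝ 1/ΔE ∝ 1/(1/n_f² − 1/n_i²), and the Z² and hc factors cancel in the ratio.
λ₁/λ₂ = (1/3² − 1/6²)/(1/2² − 1/3²) = 0.08333/0.1389 = 0.600.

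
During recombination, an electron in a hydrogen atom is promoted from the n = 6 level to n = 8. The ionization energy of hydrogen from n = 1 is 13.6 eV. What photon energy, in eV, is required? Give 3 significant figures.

E_8 = −13.60/64 = −0.2125 eV and E_6 = −13.60/36 = −0.3778 eV.
The photon energy is |E_8 − E_6| = 0.165 eV.

0.165 eV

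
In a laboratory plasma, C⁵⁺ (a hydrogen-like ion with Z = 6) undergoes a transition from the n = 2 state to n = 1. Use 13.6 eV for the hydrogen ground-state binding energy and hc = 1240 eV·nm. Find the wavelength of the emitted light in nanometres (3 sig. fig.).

For Z = 6 the level energies scale as Z², so the effective Rydberg energy is 13.6 × 36 = 489.6 eV.
ΔE = 489.6 × (1/1² − 1/2²) = 489.6 × 0.7500 = 367.2 eV.
λ = hc/ΔE = 1240 / 367.2 = 3.38 nm.

3.38 nm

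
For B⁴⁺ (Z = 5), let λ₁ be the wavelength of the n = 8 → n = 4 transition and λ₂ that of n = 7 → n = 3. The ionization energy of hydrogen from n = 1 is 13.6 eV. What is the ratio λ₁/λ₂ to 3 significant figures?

λ ∝ 1/ΔE ∝ 1/(1/n_f² − 1/n_i²), and the Z² and hc factors cancel in the ratio.
λ₁/λ₂ = (1/3² − 1/7²)/(1/4² − 1/8²) = 0.09070/0.04688 = 1.93.

1.93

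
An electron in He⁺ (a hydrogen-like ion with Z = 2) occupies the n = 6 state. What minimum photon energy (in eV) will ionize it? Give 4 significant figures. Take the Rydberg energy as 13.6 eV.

E_n = −13.6 Z²/n² = −54.40/n² eV for Z = 2.
E_6 = −54.40/36 = −1.511 eV, so ionization (to E = 0) requires 1.511 eV.

1.511 eV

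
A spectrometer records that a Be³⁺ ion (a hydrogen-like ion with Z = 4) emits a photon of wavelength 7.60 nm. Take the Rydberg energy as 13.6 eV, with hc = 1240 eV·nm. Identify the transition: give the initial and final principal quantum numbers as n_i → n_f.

The photon energy is ΔE = hc/λ = 1240 / 7.60 = 163.2 eV.
With Z = 4, ΔE = 217.6 × (1/n_f² − 1/n_i²), so 1/n_f² − 1/n_i² = 0.7498.
Trying n_f = 1 gives 1/n_i² = 0.2502, i.e. n_i ≈ 2; this pair matches.

n_i = 2, n_f = 1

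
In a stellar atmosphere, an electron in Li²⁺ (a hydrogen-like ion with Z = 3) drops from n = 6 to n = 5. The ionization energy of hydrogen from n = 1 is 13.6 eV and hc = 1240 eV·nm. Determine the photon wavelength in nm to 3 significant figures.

For Z = 3 the level energies scale as Z², so the effective Rydberg energy is 13.6 × 9 = 122.4 eV.
ΔE = 122.4 × (1/5² − 1/6²) = 122.4 × 0.01222 = 1.496 eV.
λ = hc/ΔE = 1240 / 1.496 = 829 nm.

829 nm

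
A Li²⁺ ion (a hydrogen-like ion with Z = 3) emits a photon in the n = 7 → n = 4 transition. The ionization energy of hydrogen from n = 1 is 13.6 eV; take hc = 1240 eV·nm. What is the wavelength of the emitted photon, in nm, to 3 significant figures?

241 nm

For Z = 3 the level energies scale as Z², so the effective Rydberg energy is 13.6 × 9 = 122.4 eV.
ΔE = 122.4 × (1/4² − 1/7²) = 122.4 × 0.04209 = 5.152 eV.
λ = hc/ΔE = 1240 / 5.152 = 241 nm.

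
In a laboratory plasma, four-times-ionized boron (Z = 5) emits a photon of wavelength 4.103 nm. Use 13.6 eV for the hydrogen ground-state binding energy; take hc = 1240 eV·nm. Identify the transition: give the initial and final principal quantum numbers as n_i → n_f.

n_i = 3, n_f = 1

The photon energy is ΔE = hc/λ = 1240 / 4.103 = 302.2 eV.
With Z = 5, ΔE = 340.0 × (1/n_f² − 1/n_i²), so 1/n_f² − 1/n_i² = 0.8889.
Trying n_f = 1 gives 1/n_i² = 0.1111, i.e. n_i ≈ 3; this pair matches.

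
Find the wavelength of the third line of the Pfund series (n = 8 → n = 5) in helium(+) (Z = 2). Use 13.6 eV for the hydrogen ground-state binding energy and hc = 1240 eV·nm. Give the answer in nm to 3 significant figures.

935 nm

The Pfund series terminates on n_f = 5; the third line has n_i = 5+3 = 8.
ΔE = 54.40 × (1/5² − 1/8²) = 1.326 eV.
λ = 1240 / 1.326 = 935 nm.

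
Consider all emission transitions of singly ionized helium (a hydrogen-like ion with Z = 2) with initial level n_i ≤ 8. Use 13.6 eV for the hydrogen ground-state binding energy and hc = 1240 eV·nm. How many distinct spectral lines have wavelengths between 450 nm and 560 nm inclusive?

Enumerate all n_i → n_f pairs with 1 ≤ n_f < n_i ≤ 8 and compute λ = 1240 / [13.6·4·(1/n_f² − 1/n_i²)].
Lines falling in [450, 560] nm: 4→3 (468.9 nm), 8→4 (486.3 nm), 7→4 (541.5 nm).

3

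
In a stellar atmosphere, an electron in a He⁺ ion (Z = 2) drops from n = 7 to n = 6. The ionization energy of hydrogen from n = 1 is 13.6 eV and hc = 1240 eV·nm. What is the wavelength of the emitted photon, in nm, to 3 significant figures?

For Z = 2 the level energies scale as Z², so the effective Rydberg energy is 13.6 × 4 = 54.40 eV.
ΔE = 54.40 × (1/6² − 1/7²) = 54.40 × 0.007370 = 0.4009 eV.
λ = hc/ΔE = 1240 / 0.4009 = 3090 nm.

3090 nm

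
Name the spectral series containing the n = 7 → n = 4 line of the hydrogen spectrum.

The series is set by the lower level: n_f = 4 is the Brackett series.

Brackett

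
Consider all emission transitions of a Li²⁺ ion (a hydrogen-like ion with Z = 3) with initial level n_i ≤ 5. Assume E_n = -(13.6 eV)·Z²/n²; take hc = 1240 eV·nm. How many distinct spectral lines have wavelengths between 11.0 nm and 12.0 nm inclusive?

Enumerate all n_i → n_f pairs with 1 ≤ n_f < n_i ≤ 5 and compute λ = 1240 / [13.6·9·(1/n_f² − 1/n_i²)].
Lines falling in [11.0, 12.0] nm: 3→1 (11.40 nm).

1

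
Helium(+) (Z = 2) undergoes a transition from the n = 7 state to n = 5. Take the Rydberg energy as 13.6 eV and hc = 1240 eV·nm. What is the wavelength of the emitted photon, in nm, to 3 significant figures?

1160 nm

For Z = 2 the level energies scale as Z², so the effective Rydberg energy is 13.6 × 4 = 54.40 eV.
ΔE = 54.40 × (1/5² − 1/7²) = 54.40 × 0.01959 = 1.066 eV.
λ = hc/ΔE = 1240 / 1.066 = 1160 nm.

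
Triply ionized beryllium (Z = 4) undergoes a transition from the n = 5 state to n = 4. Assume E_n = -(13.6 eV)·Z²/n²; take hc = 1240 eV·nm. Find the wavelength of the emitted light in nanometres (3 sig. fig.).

253 nm

For Z = 4 the level energies scale as Z², so the effective Rydberg energy is 13.6 × 16 = 217.6 eV.
ΔE = 217.6 × (1/4² − 1/5²) = 217.6 × 0.02250 = 4.896 eV.
λ = hc/ΔE = 1240 / 4.896 = 253 nm.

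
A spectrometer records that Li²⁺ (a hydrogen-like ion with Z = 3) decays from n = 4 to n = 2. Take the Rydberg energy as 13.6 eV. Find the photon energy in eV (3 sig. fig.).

The Bohr energies scale as Z², so for Z = 3: E_n = −122.4/n² eV.
E_4 = −122.4/16 = −7.650 eV and E_2 = −122.4/4 = −30.60 eV.
The photon energy is |E_4 − E_2| = 23.0 eV.

23.0 eV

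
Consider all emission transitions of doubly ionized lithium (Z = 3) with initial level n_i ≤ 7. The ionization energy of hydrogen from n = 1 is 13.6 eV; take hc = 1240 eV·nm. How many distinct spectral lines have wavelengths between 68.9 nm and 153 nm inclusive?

Enumerate all n_i → n_f pairs with 1 ≤ n_f < n_i ≤ 7 and compute λ = 1240 / [13.6·9·(1/n_f² − 1/n_i²)].
Lines falling in [68.9, 153] nm: 3→2 (72.94 nm), 7→3 (111.7 nm), 6→3 (121.6 nm), 5→3 (142.5 nm).

4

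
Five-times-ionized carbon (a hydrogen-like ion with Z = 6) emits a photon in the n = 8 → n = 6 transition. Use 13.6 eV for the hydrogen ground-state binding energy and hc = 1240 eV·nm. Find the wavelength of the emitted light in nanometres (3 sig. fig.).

For Z = 6 the level energies scale as Z², so the effective Rydberg energy is 13.6 × 36 = 489.6 eV.
ΔE = 489.6 × (1/6² − 1/8²) = 489.6 × 0.01215 = 5.950 eV.
λ = hc/ΔE = 1240 / 5.950 = 208 nm.

208 nm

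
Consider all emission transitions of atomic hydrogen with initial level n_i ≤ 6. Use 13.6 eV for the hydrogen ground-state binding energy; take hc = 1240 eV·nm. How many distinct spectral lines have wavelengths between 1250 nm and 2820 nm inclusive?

3

Enumerate all n_i → n_f pairs with 1 ≤ n_f < n_i ≤ 6 and compute λ = 1240 / [13.6·1·(1/n_f² − 1/n_i²)].
Lines falling in [1250, 2820] nm: 5→3 (1282 nm), 4→3 (1876 nm), 6→4 (2626 nm).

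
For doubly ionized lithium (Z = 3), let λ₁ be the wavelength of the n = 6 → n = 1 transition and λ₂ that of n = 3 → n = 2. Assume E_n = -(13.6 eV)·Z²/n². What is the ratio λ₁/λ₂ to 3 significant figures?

λ ∝ 1/ΔE ∝ 1/(1/n_f² − 1/n_i²), and the Z² and hc factors cancel in the ratio.
λ₁/λ₂ = (1/2² − 1/3²)/(1/1² − 1/6²) = 0.1389/0.9722 = 0.143.

0.143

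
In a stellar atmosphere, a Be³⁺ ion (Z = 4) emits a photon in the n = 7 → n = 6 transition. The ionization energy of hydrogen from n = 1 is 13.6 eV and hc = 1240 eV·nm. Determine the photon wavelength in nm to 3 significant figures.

For Z = 4 the level energies scale as Z², so the effective Rydberg energy is 13.6 × 16 = 217.6 eV.
ΔE = 217.6 × (1/6² − 1/7²) = 217.6 × 0.007370 = 1.604 eV.
λ = hc/ΔE = 1240 / 1.604 = 773 nm.

773 nm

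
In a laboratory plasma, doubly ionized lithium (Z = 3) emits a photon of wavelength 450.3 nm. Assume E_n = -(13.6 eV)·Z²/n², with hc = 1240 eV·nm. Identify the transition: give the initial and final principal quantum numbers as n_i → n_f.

n_i = 5, n_f = 4

The photon energy is ΔE = hc/λ = 1240 / 450.3 = 2.754 eV.
With Z = 3, ΔE = 122.4 × (1/n_f² − 1/n_i²), so 1/n_f² − 1/n_i² = 0.02250.
Trying n_f = 4 gives 1/n_i² = 0.04000, i.e. n_i ≈ 5; this pair matches.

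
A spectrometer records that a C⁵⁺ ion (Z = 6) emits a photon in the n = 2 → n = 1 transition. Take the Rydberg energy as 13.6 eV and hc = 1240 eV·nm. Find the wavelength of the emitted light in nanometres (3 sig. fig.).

For Z = 6 the level energies scale as Z², so the effective Rydberg energy is 13.6 × 36 = 489.6 eV.
ΔE = 489.6 × (1/1² − 1/2²) = 489.6 × 0.7500 = 367.2 eV.
λ = hc/ΔE = 1240 / 367.2 = 3.38 nm.

3.38 nm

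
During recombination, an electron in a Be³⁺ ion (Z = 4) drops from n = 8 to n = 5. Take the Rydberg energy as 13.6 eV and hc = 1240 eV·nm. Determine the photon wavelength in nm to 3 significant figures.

For Z = 4 the level energies scale as Z², so the effective Rydberg energy is 13.6 × 16 = 217.6 eV.
ΔE = 217.6 × (1/5² − 1/8²) = 217.6 × 0.02438 = 5.304 eV.
λ = hc/ΔE = 1240 / 5.304 = 234 nm.

234 nm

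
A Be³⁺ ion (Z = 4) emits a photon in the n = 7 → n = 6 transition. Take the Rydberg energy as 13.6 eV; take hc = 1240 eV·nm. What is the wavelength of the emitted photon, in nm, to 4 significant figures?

For Z = 4 the level energies scale as Z², so the effective Rydberg energy is 13.6 × 16 = 217.6 eV.
ΔE = 217.6 × (1/6² − 1/7²) = 217.6 × 0.007370 = 1.604 eV.
λ = hc/ΔE = 1240 / 1.604 = 773.2 nm.

773.2 nm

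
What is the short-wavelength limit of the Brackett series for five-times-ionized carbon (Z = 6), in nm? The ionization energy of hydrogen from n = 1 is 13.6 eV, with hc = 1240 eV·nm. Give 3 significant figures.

The Brackett series has lower level n_f = 4; the series limit corresponds to n_i → ∞.
ΔE_max = 13.6 × 36 / 4² = 30.60 eV.
λ_min = 1240 / 30.60 = 40.5 nm.

40.5 nm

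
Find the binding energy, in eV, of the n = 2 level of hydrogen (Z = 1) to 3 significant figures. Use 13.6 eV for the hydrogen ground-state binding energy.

3.40 eV

E_2 = −13.60/4 = −3.40 eV, so ionization (to E = 0) requires 3.40 eV.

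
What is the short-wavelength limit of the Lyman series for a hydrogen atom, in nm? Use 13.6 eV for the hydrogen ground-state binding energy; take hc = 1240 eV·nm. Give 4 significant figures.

91.18 nm

The Lyman series has lower level n_f = 1; the series limit corresponds to n_i → ∞.
ΔE_max = 13.6 × 1 / 1² = 13.60 eV.
λ_min = 1240 / 13.60 = 91.18 nm.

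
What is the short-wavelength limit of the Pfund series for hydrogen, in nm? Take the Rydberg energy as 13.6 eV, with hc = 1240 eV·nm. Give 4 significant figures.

The Pfund series has lower level n_f = 5; the series limit corresponds to n_i → ∞.
ΔE_max = 13.6 × 1 / 5² = 0.5440 eV.
λ_min = 1240 / 0.5440 = 2279 nm.

2279 nm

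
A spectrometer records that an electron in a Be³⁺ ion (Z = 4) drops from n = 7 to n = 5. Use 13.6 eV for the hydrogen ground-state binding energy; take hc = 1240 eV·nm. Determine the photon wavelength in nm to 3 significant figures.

For Z = 4 the level energies scale as Z², so the effective Rydberg energy is 13.6 × 16 = 217.6 eV.
ΔE = 217.6 × (1/5² − 1/7²) = 217.6 × 0.01959 = 4.263 eV.
λ = hc/ΔE = 1240 / 4.263 = 291 nm.

291 nm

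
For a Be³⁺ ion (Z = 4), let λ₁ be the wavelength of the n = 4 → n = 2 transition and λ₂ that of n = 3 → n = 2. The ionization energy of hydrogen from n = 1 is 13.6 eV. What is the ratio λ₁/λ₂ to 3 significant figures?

0.741

λ ∝ 1/ΔE ∝ 1/(1/n_f² − 1/n_i²), and the Z² and hc factors cancel in the ratio.
λ₁/λ₂ = (1/2² − 1/3²)/(1/2² − 1/4²) = 0.1389/0.1875 = 0.741.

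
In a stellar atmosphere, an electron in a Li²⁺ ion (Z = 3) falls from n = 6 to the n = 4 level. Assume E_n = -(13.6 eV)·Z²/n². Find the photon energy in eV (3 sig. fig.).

The Bohr energies scale as Z², so for Z = 3: E_n = −122.4/n² eV.
E_6 = −122.4/36 = −3.400 eV and E_4 = −122.4/16 = −7.650 eV.
The photon energy is |E_6 − E_4| = 4.25 eV.

4.25 eV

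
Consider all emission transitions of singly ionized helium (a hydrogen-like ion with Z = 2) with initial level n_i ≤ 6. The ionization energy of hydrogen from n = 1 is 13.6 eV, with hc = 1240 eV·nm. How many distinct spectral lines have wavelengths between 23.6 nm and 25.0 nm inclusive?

2

Enumerate all n_i → n_f pairs with 1 ≤ n_f < n_i ≤ 6 and compute λ = 1240 / [13.6·4·(1/n_f² − 1/n_i²)].
Lines falling in [23.6, 25.0] nm: 5→1 (23.74 nm), 4→1 (24.31 nm).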